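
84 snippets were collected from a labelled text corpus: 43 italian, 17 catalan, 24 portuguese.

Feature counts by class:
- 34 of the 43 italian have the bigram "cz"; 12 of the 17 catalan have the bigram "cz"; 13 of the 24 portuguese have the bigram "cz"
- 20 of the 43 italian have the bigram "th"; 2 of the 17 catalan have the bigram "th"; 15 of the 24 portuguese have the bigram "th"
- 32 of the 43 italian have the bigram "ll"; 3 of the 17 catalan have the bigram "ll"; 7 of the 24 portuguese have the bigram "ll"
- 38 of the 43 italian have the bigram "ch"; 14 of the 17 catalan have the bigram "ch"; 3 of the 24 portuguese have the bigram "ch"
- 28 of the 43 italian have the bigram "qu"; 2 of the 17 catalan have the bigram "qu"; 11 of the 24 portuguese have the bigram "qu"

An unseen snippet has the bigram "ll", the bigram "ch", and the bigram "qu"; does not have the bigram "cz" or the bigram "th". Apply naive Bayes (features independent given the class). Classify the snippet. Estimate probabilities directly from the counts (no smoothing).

italian

italian: (43/84) × (9/43) × (23/43) × (32/43) × (38/43) × (28/43) ≈ 0.0245419
catalan: (17/84) × (5/17) × (15/17) × (3/17) × (14/17) × (2/17) ≈ 0.000897978
portuguese: (24/84) × (11/24) × (9/24) × (7/24) × (3/24) × (11/24) ≈ 0.000820584
Highest score → italian.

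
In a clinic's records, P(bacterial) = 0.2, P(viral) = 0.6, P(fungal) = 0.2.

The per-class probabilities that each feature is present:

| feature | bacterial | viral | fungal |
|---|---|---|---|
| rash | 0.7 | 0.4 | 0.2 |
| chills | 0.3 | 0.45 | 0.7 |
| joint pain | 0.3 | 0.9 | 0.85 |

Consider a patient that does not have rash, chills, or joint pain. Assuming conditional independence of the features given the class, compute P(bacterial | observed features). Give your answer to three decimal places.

0.521

bacterial: 0.2 × (1−0.7) × (1−0.3) × (1−0.3) = 0.0294
viral: 0.6 × (1−0.4) × (1−0.45) × (1−0.9) = 0.0198
fungal: 0.2 × (1−0.2) × (1−0.7) × (1−0.85) = 0.0072
P(bacterial | x) = 0.0294 / 0.0564 ≈ 0.521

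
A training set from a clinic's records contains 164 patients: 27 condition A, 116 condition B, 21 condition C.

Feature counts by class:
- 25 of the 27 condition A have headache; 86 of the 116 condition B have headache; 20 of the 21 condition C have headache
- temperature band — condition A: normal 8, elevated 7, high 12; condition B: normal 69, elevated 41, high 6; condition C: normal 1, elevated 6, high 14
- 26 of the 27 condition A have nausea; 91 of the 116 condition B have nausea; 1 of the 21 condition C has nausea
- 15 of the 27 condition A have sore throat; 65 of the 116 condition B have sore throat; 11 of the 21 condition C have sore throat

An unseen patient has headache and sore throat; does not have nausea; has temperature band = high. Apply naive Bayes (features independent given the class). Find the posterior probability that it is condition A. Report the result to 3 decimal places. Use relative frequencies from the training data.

0.031

condition A: (27/164) × (25/27) × (12/27) × (1/27) × (15/27) ≈ 0.00139405
condition B: (116/164) × (86/116) × (6/116) × (25/116) × (65/116) ≈ 0.00327556
condition C: (21/164) × (20/21) × (14/21) × (20/21) × (11/21) ≈ 0.0405582
P(condition A | x) = 0.00139405 / 0.04522781 ≈ 0.031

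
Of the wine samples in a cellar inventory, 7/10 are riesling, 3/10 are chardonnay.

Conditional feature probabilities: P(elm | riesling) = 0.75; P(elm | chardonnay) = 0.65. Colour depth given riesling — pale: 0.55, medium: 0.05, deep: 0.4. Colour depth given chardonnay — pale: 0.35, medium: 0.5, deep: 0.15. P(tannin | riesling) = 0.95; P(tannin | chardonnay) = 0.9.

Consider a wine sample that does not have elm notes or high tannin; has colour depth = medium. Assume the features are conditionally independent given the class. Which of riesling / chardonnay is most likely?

riesling: 0.7 × (1−0.75) × 0.05 × (1−0.95) = 0.0004375
chardonnay: 0.3 × (1−0.65) × 0.5 × (1−0.9) = 0.00525
Highest score → chardonnay.

chardonnay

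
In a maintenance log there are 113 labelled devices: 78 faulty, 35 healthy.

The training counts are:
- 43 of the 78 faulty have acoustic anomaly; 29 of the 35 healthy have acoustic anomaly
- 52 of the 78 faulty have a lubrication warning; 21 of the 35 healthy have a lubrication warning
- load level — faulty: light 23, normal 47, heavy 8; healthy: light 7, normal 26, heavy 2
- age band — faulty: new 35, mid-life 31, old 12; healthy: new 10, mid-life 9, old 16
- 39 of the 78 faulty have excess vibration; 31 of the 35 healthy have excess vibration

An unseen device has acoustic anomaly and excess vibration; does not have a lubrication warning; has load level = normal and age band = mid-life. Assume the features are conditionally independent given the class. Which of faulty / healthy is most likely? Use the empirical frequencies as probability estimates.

faulty: (78/113) × (43/78) × (26/78) × (47/78) × (31/78) × (39/78) ≈ 0.0151883
healthy: (35/113) × (29/35) × (14/35) × (26/35) × (9/35) × (31/35) ≈ 0.0173681
Highest score → healthy.

healthy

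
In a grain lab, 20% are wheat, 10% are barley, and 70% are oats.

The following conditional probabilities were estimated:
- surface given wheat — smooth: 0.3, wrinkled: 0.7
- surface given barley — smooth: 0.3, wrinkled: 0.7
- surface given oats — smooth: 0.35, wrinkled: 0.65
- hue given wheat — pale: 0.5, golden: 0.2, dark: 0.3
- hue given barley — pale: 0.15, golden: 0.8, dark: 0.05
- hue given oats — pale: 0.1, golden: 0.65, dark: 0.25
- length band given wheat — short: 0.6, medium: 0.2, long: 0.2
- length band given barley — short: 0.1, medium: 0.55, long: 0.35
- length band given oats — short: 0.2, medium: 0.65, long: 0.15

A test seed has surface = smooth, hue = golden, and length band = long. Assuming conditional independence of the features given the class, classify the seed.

oats

wheat: 0.2 × 0.3 × 0.2 × 0.2 = 0.0024
barley: 0.1 × 0.3 × 0.8 × 0.35 = 0.0084
oats: 0.7 × 0.35 × 0.65 × 0.15 = 0.0238875
Highest score → oats.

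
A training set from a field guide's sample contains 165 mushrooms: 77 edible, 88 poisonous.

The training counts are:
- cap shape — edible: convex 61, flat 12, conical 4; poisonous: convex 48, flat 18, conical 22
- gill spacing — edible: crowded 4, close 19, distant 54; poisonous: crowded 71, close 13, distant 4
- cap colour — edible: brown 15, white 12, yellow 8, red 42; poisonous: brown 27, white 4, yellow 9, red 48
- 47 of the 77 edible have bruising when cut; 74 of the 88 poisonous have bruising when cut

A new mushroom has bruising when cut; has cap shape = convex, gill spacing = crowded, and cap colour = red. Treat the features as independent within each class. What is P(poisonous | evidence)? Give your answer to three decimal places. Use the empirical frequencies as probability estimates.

edible: (77/165) × (61/77) × (4/77) × (42/77) × (47/77) ≈ 0.00639412
poisonous: (88/165) × (48/88) × (71/88) × (48/88) × (74/88) ≈ 0.107657
P(poisonous | x) = 0.107657 / 0.11405112 ≈ 0.944

0.944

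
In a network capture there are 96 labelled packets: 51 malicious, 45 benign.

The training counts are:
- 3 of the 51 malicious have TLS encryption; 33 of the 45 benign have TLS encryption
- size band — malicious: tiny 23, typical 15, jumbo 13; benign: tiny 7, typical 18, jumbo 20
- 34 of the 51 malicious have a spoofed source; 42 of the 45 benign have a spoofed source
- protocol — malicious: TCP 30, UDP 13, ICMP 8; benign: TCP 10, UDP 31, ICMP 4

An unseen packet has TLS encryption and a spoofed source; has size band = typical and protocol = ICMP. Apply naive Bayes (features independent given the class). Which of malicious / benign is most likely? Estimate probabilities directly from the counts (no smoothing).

benign

malicious: (51/96) × (3/51) × (15/51) × (34/51) × (8/51) ≈ 0.000961169
benign: (45/96) × (33/45) × (18/45) × (42/45) × (4/45) ≈ 0.0114074
Highest score → benign.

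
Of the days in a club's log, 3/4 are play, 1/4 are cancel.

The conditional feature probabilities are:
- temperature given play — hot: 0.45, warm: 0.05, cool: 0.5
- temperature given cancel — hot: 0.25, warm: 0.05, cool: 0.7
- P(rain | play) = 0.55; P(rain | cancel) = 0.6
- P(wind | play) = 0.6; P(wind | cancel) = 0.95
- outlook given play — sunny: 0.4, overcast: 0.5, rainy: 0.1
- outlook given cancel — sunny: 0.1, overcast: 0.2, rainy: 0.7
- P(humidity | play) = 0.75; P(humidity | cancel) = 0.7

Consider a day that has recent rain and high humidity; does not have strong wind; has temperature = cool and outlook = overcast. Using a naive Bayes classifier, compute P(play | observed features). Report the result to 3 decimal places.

0.977

play: 0.75 × 0.5 × 0.55 × (1−0.6) × 0.5 × 0.75 = 0.0309375
cancel: 0.25 × 0.7 × 0.6 × (1−0.95) × 0.2 × 0.7 = 0.000735
P(play | x) = 0.0309375 / 0.0316725 ≈ 0.977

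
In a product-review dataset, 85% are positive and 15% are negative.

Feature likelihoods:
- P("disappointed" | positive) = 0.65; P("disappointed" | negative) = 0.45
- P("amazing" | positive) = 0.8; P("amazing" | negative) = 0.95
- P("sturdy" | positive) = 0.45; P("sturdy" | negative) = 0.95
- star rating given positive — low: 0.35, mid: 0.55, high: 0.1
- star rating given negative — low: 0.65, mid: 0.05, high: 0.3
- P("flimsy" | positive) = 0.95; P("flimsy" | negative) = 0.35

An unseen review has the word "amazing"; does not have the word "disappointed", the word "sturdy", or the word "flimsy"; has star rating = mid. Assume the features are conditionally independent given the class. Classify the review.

positive: 0.85 × (1−0.65) × 0.8 × (1−0.45) × 0.55 × (1−0.95) = 0.00359975
negative: 0.15 × (1−0.45) × 0.95 × (1−0.95) × 0.05 × (1−0.35) = 0.000127359375
Highest score → positive.

positive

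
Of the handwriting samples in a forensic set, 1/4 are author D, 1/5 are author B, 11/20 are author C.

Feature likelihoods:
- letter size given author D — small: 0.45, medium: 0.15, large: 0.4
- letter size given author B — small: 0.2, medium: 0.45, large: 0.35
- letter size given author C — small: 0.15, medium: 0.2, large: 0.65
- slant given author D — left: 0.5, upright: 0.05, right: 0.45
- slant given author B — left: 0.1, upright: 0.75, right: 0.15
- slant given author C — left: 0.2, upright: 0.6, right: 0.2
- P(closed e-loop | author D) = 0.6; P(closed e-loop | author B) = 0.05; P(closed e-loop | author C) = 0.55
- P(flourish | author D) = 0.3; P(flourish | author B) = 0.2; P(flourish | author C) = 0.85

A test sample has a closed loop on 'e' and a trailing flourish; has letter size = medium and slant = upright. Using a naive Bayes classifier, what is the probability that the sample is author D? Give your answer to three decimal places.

author D: 0.25 × 0.15 × 0.05 × 0.6 × 0.3 = 0.0003375
author B: 0.2 × 0.45 × 0.75 × 0.05 × 0.2 = 0.000675
author C: 0.55 × 0.2 × 0.6 × 0.55 × 0.85 = 0.030855
P(author D | x) = 0.0003375 / 0.0318675 ≈ 0.011

0.011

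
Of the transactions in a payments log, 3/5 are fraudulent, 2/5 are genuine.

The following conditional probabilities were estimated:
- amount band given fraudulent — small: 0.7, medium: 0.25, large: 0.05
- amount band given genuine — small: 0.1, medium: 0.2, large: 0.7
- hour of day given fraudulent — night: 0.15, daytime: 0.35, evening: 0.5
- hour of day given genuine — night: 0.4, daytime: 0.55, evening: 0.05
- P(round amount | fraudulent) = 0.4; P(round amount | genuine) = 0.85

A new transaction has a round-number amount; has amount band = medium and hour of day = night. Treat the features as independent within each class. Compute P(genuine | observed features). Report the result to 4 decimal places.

fraudulent: 0.6 × 0.25 × 0.15 × 0.4 = 0.009
genuine: 0.4 × 0.2 × 0.4 × 0.85 = 0.0272
P(genuine | x) = 0.0272 / 0.0362 ≈ 0.7514

0.7514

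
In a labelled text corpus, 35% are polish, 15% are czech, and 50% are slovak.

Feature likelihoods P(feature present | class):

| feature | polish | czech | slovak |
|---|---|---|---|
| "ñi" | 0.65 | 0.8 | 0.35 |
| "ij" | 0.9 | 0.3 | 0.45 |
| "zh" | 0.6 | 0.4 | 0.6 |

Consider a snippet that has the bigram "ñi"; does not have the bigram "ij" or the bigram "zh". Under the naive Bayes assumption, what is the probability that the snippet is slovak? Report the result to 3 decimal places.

polish: 0.35 × 0.65 × (1−0.9) × (1−0.6) = 0.0091
czech: 0.15 × 0.8 × (1−0.3) × (1−0.4) = 0.0504
slovak: 0.5 × 0.35 × (1−0.45) × (1−0.6) = 0.0385
P(slovak | x) = 0.0385 / 0.098 ≈ 0.393

0.393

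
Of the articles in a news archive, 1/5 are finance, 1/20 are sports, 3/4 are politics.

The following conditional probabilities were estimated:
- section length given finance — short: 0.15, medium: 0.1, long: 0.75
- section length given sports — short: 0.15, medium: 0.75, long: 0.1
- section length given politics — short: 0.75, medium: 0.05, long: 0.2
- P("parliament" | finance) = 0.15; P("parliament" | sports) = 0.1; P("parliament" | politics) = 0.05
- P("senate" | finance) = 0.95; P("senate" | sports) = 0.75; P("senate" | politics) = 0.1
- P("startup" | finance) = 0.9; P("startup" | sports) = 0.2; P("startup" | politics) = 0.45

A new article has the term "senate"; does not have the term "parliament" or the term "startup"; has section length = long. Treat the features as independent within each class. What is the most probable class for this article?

finance: 0.2 × 0.75 × (1−0.15) × 0.95 × (1−0.9) = 0.0121125
sports: 0.05 × 0.1 × (1−0.1) × 0.75 × (1−0.2) = 0.0027
politics: 0.75 × 0.2 × (1−0.05) × 0.1 × (1−0.45) = 0.0078375
Highest score → finance.

finance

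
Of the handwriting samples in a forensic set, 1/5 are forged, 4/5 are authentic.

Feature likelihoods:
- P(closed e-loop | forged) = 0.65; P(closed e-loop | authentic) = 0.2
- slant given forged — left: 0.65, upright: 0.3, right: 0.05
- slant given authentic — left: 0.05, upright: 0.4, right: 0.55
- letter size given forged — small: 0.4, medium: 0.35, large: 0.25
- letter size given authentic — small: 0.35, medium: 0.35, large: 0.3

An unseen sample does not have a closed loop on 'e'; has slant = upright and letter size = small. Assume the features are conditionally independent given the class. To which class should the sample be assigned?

forged: 0.2 × (1−0.65) × 0.3 × 0.4 = 0.0084
authentic: 0.8 × (1−0.2) × 0.4 × 0.35 = 0.0896
Highest score → authentic.

authentic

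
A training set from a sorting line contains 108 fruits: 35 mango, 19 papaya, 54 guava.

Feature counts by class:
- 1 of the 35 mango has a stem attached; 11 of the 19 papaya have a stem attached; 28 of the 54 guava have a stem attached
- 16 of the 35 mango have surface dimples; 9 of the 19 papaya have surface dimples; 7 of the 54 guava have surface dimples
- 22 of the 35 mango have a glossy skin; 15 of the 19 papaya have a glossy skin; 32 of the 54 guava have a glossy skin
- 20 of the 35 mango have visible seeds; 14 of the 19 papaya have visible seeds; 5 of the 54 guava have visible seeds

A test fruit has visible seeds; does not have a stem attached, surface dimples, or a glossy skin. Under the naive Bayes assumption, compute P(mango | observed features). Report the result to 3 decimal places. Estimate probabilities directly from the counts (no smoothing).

0.722

mango: (35/108) × (34/35) × (19/35) × (13/35) × (20/35) ≈ 0.0362725
papaya: (19/108) × (8/19) × (10/19) × (4/19) × (14/19) ≈ 0.00604774
guava: (54/108) × (26/54) × (47/54) × (22/54) × (5/54) ≈ 0.00790422
P(mango | x) = 0.0362725 / 0.05022446 ≈ 0.722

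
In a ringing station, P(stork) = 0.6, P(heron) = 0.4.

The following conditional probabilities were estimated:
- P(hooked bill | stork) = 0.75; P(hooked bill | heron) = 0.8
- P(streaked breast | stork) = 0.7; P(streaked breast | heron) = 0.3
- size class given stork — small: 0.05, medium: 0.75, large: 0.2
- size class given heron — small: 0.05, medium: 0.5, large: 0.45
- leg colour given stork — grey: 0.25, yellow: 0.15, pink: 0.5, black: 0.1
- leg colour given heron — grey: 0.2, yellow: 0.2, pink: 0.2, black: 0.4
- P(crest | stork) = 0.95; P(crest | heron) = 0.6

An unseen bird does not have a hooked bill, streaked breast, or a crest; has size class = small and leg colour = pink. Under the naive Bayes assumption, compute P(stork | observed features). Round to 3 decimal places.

stork: 0.6 × (1−0.75) × (1−0.7) × 0.05 × 0.5 × (1−0.95) = 0.00005625
heron: 0.4 × (1−0.8) × (1−0.3) × 0.05 × 0.2 × (1−0.6) = 0.000224
P(stork | x) = 0.00005625 / 0.00028025 ≈ 0.201

0.201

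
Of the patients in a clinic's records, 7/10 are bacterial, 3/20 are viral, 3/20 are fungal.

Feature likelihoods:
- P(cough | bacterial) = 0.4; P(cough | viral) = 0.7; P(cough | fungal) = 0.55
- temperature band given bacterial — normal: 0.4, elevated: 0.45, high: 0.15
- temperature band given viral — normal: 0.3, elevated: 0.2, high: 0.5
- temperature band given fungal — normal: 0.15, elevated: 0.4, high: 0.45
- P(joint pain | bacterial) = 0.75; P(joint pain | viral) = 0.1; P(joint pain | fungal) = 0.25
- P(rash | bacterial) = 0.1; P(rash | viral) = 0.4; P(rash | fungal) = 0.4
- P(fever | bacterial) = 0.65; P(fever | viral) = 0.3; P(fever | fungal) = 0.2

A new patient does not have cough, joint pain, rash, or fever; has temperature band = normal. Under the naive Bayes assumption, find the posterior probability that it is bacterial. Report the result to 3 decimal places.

0.602

bacterial: 0.7 × (1−0.4) × 0.4 × (1−0.75) × (1−0.1) × (1−0.65) = 0.01323
viral: 0.15 × (1−0.7) × 0.3 × (1−0.1) × (1−0.4) × (1−0.3) = 0.005103
fungal: 0.15 × (1−0.55) × 0.15 × (1−0.25) × (1−0.4) × (1−0.2) = 0.003645
P(bacterial | x) = 0.01323 / 0.021978 ≈ 0.602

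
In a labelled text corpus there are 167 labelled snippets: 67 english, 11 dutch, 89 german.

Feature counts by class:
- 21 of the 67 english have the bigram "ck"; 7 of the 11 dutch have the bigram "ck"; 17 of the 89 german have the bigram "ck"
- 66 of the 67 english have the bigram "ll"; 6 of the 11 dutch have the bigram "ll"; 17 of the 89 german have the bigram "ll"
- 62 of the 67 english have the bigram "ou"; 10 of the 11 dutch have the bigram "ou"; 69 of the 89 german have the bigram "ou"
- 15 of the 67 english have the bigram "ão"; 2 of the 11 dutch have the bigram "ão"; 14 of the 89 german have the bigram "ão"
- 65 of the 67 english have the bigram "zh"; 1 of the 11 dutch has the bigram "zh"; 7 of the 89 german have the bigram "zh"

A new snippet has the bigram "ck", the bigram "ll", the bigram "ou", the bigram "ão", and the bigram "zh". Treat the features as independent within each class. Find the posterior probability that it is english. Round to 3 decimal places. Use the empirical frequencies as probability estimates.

0.979

english: (67/167) × (21/67) × (66/67) × (62/67) × (15/67) × (65/67) ≈ 0.0248968
dutch: (11/167) × (7/11) × (6/11) × (10/11) × (2/11) × (1/11) ≈ 0.000343552
german: (89/167) × (17/89) × (17/89) × (69/89) × (14/89) × (7/89) ≈ 0.000186508
P(english | x) = 0.0248968 / 0.02542686 ≈ 0.979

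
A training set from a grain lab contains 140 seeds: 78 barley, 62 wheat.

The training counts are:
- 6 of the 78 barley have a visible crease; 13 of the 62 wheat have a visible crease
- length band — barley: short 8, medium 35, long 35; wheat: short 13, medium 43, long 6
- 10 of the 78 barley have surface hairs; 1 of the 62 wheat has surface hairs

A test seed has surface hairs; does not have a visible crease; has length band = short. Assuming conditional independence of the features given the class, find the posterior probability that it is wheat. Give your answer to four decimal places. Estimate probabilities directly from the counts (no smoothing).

0.1490

barley: (78/140) × (72/78) × (8/78) × (10/78) ≈ 0.00676247
wheat: (62/140) × (49/62) × (13/62) × (1/62) ≈ 0.00118366
P(wheat | x) = 0.00118366 / 0.00794613 ≈ 0.1490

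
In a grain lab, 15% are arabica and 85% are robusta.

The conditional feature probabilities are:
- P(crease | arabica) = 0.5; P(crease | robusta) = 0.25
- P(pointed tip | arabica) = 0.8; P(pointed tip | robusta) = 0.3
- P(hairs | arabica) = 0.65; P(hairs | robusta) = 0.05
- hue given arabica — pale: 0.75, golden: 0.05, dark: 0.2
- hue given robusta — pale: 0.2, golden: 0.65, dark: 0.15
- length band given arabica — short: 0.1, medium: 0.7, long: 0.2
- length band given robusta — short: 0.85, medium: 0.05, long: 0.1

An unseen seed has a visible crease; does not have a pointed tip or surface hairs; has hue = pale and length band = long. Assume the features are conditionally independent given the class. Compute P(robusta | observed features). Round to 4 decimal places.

0.7821

arabica: 0.15 × 0.5 × (1−0.8) × (1−0.65) × 0.75 × 0.2 = 0.0007875
robusta: 0.85 × 0.25 × (1−0.3) × (1−0.05) × 0.2 × 0.1 = 0.00282625
P(robusta | x) = 0.00282625 / 0.00361375 ≈ 0.7821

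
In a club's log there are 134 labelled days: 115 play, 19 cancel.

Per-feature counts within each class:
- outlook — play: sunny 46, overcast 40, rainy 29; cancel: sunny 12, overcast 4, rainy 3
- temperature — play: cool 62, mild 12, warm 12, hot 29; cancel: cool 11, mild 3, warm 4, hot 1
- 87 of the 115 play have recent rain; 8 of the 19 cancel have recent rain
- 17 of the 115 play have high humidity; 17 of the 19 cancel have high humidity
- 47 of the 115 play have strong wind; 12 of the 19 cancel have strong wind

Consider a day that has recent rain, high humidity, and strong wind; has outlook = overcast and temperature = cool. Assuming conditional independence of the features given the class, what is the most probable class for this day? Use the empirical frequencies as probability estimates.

play

play: (115/134) × (40/115) × (62/115) × (87/115) × (17/115) × (47/115) ≈ 0.00735566
cancel: (19/134) × (4/19) × (11/19) × (8/19) × (17/19) × (12/19) ≈ 0.004112
Highest score → play.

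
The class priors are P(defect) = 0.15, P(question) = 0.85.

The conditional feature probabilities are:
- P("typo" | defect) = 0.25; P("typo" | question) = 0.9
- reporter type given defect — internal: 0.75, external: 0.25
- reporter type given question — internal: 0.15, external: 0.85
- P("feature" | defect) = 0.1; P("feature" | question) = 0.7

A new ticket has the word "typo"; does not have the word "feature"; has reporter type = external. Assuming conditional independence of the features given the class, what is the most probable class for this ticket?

question

defect: 0.15 × 0.25 × 0.25 × (1−0.1) = 0.0084375
question: 0.85 × 0.9 × 0.85 × (1−0.7) = 0.195075
Highest score → question.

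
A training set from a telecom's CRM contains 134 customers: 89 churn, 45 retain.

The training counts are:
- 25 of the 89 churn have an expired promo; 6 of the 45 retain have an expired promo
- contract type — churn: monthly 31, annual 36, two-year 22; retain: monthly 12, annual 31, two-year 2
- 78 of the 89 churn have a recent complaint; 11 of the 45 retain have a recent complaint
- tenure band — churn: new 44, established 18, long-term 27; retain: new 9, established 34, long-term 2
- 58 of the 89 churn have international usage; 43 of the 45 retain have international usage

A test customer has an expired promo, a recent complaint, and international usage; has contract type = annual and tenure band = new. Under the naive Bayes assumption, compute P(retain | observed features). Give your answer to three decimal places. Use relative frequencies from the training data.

0.063

churn: (89/134) × (25/89) × (36/89) × (78/89) × (44/89) × (58/89) ≈ 0.0213085
retain: (45/134) × (6/45) × (31/45) × (11/45) × (9/45) × (43/45) ≈ 0.00144099
P(retain | x) = 0.00144099 / 0.02274949 ≈ 0.063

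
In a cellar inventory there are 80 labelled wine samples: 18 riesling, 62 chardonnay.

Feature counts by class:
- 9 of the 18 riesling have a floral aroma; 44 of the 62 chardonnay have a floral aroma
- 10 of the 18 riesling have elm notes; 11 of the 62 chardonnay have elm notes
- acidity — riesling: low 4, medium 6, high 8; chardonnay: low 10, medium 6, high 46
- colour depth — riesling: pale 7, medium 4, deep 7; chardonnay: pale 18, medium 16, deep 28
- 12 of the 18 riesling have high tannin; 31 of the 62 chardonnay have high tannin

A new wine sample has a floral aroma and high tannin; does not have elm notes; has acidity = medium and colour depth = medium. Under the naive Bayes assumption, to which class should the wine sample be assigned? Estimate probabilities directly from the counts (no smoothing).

chardonnay

riesling: (18/80) × (9/18) × (8/18) × (6/18) × (4/18) × (12/18) ≈ 0.00246914
chardonnay: (62/80) × (44/62) × (51/62) × (6/62) × (16/62) × (31/62) ≈ 0.00564936
Highest score → chardonnay.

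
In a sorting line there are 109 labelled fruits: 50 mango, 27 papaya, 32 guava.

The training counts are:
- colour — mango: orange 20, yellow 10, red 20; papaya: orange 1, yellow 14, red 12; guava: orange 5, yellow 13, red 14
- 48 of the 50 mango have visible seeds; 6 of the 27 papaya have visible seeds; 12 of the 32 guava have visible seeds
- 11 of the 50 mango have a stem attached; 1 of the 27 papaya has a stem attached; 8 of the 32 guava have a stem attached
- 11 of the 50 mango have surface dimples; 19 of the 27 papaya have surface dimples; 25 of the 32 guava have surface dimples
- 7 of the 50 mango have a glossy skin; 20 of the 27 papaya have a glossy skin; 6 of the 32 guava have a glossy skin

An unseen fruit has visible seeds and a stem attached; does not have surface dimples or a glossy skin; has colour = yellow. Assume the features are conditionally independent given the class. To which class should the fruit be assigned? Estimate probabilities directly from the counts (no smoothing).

mango

mango: (50/109) × (10/50) × (48/50) × (11/50) × (39/50) × (43/50) ≈ 0.0129975
papaya: (27/109) × (14/27) × (6/27) × (1/27) × (8/27) × (7/27) ≈ 0.0000812056
guava: (32/109) × (13/32) × (12/32) × (8/32) × (7/32) × (26/32) ≈ 0.00198728
Highest score → mango.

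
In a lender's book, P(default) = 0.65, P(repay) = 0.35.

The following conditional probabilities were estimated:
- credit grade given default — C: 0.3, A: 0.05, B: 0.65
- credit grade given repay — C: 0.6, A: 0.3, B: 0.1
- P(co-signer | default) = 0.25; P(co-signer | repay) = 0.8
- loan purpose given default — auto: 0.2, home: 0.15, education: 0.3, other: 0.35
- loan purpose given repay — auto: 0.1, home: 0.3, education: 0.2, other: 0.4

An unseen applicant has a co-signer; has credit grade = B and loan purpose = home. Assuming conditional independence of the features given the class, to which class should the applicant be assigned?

default

default: 0.65 × 0.65 × 0.25 × 0.15 = 0.01584375
repay: 0.35 × 0.1 × 0.8 × 0.3 = 0.0084
Highest score → default.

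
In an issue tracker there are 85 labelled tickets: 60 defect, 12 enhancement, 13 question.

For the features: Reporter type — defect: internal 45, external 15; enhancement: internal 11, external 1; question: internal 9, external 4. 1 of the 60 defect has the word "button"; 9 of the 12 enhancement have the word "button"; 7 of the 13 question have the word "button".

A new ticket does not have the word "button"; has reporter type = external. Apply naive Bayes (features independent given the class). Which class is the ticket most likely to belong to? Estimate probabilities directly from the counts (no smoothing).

defect

defect: (60/85) × (15/60) × (59/60) ≈ 0.173529
enhancement: (12/85) × (1/12) × (3/12) ≈ 0.00294118
question: (13/85) × (4/13) × (6/13) ≈ 0.0217195
Highest score → defect.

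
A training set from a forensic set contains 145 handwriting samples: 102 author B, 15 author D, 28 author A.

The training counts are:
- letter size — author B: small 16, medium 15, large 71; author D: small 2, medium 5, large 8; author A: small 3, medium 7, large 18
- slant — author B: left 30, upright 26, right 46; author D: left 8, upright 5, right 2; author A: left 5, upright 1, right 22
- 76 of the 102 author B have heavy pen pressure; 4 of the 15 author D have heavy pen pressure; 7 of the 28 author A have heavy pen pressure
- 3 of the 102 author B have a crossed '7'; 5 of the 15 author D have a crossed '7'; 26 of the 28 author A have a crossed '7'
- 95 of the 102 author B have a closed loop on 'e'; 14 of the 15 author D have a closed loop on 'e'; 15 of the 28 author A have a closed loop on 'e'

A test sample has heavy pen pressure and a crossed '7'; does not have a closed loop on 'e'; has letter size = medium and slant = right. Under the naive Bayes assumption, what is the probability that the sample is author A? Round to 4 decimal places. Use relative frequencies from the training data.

0.9767

author B: (102/145) × (15/102) × (46/102) × (76/102) × (3/102) × (7/102) ≈ 0.0000701638
author D: (15/145) × (5/15) × (2/15) × (4/15) × (5/15) × (1/15) ≈ 0.0000272456
author A: (28/145) × (7/28) × (22/28) × (7/28) × (26/28) × (13/28) ≈ 0.00408823
P(author A | x) = 0.00408823 / 0.0041856394 ≈ 0.9767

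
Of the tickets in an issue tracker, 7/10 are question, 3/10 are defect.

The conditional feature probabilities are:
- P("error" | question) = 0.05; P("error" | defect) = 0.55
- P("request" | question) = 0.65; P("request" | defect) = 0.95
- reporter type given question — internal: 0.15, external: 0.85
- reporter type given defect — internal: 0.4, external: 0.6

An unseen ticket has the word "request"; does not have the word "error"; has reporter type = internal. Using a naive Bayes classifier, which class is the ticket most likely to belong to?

question: 0.7 × (1−0.05) × 0.65 × 0.15 = 0.0648375
defect: 0.3 × (1−0.55) × 0.95 × 0.4 = 0.0513
Highest score → question.

question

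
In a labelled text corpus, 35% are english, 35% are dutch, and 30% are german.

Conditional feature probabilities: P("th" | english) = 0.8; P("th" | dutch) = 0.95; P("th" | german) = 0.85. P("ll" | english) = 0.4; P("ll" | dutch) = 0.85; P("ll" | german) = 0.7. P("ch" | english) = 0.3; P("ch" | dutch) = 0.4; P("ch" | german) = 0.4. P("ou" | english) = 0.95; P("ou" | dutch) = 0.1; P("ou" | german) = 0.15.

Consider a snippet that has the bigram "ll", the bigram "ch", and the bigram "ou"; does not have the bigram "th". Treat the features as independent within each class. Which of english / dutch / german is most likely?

english

english: 0.35 × (1−0.8) × 0.4 × 0.3 × 0.95 = 0.00798
dutch: 0.35 × (1−0.95) × 0.85 × 0.4 × 0.1 = 0.000595
german: 0.3 × (1−0.85) × 0.7 × 0.4 × 0.15 = 0.00189
Highest score → english.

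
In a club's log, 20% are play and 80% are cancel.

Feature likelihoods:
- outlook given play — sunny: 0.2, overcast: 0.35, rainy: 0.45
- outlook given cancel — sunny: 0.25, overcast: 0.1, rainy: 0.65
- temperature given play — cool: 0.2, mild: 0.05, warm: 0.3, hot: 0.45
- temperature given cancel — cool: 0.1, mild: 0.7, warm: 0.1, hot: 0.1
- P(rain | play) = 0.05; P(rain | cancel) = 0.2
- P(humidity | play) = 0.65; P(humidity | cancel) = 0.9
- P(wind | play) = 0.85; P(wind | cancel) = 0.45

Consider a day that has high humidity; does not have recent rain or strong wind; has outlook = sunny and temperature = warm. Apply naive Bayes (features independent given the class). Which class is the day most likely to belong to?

cancel

play: 0.2 × 0.2 × 0.3 × (1−0.05) × 0.65 × (1−0.85) = 0.0011115
cancel: 0.8 × 0.25 × 0.1 × (1−0.2) × 0.9 × (1−0.45) = 0.00792
Highest score → cancel.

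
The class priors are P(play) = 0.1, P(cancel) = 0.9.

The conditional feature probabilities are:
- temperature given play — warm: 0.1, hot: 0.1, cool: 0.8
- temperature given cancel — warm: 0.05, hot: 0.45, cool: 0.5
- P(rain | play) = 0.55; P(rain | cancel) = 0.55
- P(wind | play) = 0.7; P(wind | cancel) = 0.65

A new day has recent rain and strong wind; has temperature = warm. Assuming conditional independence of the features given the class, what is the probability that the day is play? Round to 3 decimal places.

0.193

play: 0.1 × 0.1 × 0.55 × 0.7 = 0.00385
cancel: 0.9 × 0.05 × 0.55 × 0.65 = 0.0160875
P(play | x) = 0.00385 / 0.0199375 ≈ 0.193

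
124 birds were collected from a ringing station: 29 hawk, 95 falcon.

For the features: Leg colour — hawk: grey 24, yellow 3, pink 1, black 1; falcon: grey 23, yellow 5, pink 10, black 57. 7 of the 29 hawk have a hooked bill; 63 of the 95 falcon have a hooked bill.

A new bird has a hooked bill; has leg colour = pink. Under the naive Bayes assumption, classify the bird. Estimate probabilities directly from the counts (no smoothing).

falcon

hawk: (29/124) × (1/29) × (7/29) ≈ 0.00194661
falcon: (95/124) × (10/95) × (63/95) ≈ 0.0534805
Highest score → falcon.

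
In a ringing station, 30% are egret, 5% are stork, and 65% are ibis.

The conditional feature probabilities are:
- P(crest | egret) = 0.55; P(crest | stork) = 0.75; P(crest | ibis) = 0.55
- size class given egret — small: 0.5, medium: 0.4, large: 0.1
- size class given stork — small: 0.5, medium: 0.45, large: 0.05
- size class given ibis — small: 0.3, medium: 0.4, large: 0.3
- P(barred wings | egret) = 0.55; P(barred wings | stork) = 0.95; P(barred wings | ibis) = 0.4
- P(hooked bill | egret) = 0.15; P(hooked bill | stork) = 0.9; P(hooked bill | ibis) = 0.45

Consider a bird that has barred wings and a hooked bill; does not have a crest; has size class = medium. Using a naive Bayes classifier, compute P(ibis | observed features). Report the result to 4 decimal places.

0.6945

egret: 0.3 × (1−0.55) × 0.4 × 0.55 × 0.15 = 0.004455
stork: 0.05 × (1−0.75) × 0.45 × 0.95 × 0.9 = 0.004809375
ibis: 0.65 × (1−0.55) × 0.4 × 0.4 × 0.45 = 0.02106
P(ibis | x) = 0.02106 / 0.030324375 ≈ 0.6945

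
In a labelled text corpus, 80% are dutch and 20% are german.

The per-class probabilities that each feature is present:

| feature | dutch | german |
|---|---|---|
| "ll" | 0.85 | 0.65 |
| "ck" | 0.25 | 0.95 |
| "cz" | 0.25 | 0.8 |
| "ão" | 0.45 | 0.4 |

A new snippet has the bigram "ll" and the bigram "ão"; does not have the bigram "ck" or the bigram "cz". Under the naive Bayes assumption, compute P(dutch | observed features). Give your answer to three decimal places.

dutch: 0.8 × 0.85 × (1−0.25) × (1−0.25) × 0.45 = 0.172125
german: 0.2 × 0.65 × (1−0.95) × (1−0.8) × 0.4 = 0.00052
P(dutch | x) = 0.172125 / 0.172645 ≈ 0.997

0.997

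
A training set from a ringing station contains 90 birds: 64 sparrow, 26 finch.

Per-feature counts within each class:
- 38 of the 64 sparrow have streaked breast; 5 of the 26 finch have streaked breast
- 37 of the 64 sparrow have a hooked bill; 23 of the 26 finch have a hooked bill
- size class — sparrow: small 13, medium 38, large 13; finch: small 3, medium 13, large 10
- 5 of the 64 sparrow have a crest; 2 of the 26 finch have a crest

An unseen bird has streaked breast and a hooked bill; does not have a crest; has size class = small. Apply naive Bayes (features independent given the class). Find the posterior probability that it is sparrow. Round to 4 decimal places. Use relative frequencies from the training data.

sparrow: (64/90) × (38/64) × (37/64) × (13/64) × (59/64) ≈ 0.0457086
finch: (26/90) × (5/26) × (23/26) × (3/26) × (24/26) ≈ 0.00523441
P(sparrow | x) = 0.0457086 / 0.05094301 ≈ 0.8972

0.8972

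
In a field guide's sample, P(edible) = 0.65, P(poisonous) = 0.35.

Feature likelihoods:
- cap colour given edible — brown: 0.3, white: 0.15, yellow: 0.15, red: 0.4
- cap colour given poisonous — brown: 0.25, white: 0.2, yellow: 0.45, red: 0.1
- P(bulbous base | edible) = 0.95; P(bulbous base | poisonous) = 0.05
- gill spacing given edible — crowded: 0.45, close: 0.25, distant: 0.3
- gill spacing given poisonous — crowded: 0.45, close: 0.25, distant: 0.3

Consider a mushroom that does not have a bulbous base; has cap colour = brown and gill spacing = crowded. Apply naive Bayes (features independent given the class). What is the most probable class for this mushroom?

edible: 0.65 × 0.3 × (1−0.95) × 0.45 = 0.0043875
poisonous: 0.35 × 0.25 × (1−0.05) × 0.45 = 0.03740625
Highest score → poisonous.

poisonous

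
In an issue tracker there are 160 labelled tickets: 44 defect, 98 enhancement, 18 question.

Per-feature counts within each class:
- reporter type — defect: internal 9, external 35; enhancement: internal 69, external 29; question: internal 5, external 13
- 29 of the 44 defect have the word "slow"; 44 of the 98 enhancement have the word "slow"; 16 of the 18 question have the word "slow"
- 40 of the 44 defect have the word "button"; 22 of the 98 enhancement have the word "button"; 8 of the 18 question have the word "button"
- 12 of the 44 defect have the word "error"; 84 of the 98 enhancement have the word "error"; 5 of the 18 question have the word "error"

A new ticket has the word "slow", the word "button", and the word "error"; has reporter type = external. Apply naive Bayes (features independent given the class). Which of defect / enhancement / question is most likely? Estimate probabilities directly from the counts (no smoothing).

defect

defect: (44/160) × (35/44) × (29/44) × (40/44) × (12/44) ≈ 0.0357461
enhancement: (98/160) × (29/98) × (44/98) × (22/98) × (84/98) ≈ 0.0156587
question: (18/160) × (13/18) × (16/18) × (8/18) × (5/18) ≈ 0.00891632
Highest score → defect.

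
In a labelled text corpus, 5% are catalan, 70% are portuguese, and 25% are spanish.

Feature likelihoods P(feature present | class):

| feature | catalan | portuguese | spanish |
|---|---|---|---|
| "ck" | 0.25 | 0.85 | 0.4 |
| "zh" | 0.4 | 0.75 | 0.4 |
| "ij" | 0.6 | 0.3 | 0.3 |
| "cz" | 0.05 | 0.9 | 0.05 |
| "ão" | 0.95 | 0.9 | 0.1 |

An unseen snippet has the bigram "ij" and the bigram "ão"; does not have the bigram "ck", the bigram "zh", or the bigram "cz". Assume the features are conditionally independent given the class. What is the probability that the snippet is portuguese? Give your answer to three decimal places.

0.046

catalan: 0.05 × (1−0.25) × (1−0.4) × 0.6 × (1−0.05) × 0.95 = 0.01218375
portuguese: 0.7 × (1−0.85) × (1−0.75) × 0.3 × (1−0.9) × 0.9 = 0.00070875
spanish: 0.25 × (1−0.4) × (1−0.4) × 0.3 × (1−0.05) × 0.1 = 0.002565
P(portuguese | x) = 0.00070875 / 0.0154575 ≈ 0.046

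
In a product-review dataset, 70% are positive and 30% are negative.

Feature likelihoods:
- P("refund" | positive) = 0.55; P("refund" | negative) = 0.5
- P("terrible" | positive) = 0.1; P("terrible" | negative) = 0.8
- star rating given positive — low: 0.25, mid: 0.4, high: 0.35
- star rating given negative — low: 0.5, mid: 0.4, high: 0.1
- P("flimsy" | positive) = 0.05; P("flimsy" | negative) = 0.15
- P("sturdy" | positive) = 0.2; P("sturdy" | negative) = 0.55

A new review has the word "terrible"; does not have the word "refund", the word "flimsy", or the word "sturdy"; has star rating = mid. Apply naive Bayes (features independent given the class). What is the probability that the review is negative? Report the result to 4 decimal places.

0.6572

positive: 0.7 × (1−0.55) × 0.1 × 0.4 × (1−0.05) × (1−0.2) = 0.009576
negative: 0.3 × (1−0.5) × 0.8 × 0.4 × (1−0.15) × (1−0.55) = 0.01836
P(negative | x) = 0.01836 / 0.027936 ≈ 0.6572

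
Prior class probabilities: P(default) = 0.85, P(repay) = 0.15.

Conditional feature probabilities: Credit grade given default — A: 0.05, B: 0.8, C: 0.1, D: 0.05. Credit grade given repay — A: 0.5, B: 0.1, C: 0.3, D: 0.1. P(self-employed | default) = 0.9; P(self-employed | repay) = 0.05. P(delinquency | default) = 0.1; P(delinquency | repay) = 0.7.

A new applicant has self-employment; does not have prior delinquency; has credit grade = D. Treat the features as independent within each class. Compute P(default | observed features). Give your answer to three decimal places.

default: 0.85 × 0.05 × 0.9 × (1−0.1) = 0.034425
repay: 0.15 × 0.1 × 0.05 × (1−0.7) = 0.000225
P(default | x) = 0.034425 / 0.03465 ≈ 0.994

0.994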